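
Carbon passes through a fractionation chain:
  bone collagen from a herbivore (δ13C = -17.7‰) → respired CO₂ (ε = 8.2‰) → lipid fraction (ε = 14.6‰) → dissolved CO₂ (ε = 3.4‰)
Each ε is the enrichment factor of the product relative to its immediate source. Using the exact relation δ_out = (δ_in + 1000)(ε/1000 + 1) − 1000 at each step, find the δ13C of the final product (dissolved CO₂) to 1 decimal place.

8.2‰

step 1: δ = (-17.70 + 1000)·(8.2/1000 + 1) − 1000 = -9.65‰
step 2: δ = (-9.65 + 1000)·(14.6/1000 + 1) − 1000 = 4.81‰
step 3: δ = (4.81 + 1000)·(3.4/1000 + 1) − 1000 = 8.23‰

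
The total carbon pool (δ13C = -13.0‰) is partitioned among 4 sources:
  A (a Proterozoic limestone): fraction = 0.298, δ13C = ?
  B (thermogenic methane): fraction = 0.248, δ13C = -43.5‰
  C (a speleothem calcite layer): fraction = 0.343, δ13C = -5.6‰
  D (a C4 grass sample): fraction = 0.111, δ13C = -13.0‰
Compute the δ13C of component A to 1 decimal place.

3.9‰

Isotope mass balance: δ_bulk = Σ fᵢ·δᵢ.
-13.0 = 0.298×δ_A + 0.248×(-43.5) + 0.343×(-5.6) + 0.111×(-13.0)
0.298·δ_A = -13.0 − (-14.152) = 1.152
δ_A = 1.152 / 0.298 = 3.87‰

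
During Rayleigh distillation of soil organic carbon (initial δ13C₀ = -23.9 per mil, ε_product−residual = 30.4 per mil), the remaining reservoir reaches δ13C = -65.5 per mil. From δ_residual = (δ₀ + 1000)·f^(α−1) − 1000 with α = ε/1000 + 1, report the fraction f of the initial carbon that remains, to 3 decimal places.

0.239

α − 1 = ε/1000 = 0.0304
(δ_res + 1000)/(δ₀ + 1000) = (-65.5 + 1000)/(-23.9 + 1000) = 934.5/976.1 = 0.957381
f = 0.957381^(1/0.0304) = exp(ln(0.957381)/0.0304) = exp(-0.04355/0.0304)
f = exp(-1.4327) = 0.2387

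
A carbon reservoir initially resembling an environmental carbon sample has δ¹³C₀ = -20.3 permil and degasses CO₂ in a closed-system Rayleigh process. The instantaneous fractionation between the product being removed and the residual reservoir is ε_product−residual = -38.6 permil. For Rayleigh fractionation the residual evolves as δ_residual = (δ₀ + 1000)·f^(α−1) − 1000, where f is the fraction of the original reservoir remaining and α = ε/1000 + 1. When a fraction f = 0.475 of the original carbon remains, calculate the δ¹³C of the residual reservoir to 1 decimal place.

8.3 permil

Rayleigh residual: δ_res = (δ₀ + 1000)·f^(α−1) − 1000
α = ε/1000 + 1 = 0.96140, so α − 1 = -0.03860
f^(α−1) = 0.475^(-0.03860) = 1.029152
δ_res = (-20.3 + 1000) × 1.029152 − 1000 = 1008.260 − 1000 = 8.26 permil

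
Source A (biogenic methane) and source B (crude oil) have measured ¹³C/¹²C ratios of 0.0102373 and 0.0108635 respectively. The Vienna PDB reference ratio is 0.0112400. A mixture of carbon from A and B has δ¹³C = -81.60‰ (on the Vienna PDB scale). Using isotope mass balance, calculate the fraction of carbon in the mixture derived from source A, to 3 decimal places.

δ_A = (0.0102373/0.0112400 − 1)×1000 = (0.910792 − 1)×1000 = -89.208‰
δ_B = (0.0108635/0.0112400 − 1)×1000 = (0.966504 − 1)×1000 = -33.496‰
f_A = (δ_mix − δ_B)/(δ_A − δ_B) = (-81.60 − (-33.496))/(-89.208 − (-33.496))
f_A = -48.104 / -55.712 = 0.8634

0.863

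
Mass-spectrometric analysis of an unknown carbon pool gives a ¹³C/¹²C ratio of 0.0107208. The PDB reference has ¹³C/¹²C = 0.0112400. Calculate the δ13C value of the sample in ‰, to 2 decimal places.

δ13C = (R_sample / R_standard − 1) × 1000
R_sample / R_standard = 0.0107208 / 0.0112400 = 0.953808
δ13C = (0.953808 − 1) × 1000 = -46.192‰

-46.19‰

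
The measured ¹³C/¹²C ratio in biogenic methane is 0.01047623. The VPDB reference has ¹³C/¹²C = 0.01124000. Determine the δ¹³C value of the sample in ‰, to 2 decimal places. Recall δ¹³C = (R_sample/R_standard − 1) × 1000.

-67.95‰

δ¹³C = (R_sample / R_standard − 1) × 1000
R_sample / R_standard = 0.01047623 / 0.01124000 = 0.932049
δ¹³C = (0.932049 − 1) × 1000 = -67.951‰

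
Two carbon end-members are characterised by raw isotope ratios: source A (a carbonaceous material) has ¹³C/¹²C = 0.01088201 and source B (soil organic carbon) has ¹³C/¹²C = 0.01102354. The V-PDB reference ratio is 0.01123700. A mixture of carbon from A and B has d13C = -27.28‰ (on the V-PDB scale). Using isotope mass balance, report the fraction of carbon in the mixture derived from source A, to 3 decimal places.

δ_A = (0.01088201/0.01123700 − 1)×1000 = (0.968409 − 1)×1000 = -31.591‰
δ_B = (0.01102354/0.01123700 − 1)×1000 = (0.981004 − 1)×1000 = -18.996‰
f_A = (δ_mix − δ_B)/(δ_A − δ_B) = (-27.28 − (-18.996))/(-31.591 − (-18.996))
f_A = -8.284 / -12.595 = 0.6577

0.658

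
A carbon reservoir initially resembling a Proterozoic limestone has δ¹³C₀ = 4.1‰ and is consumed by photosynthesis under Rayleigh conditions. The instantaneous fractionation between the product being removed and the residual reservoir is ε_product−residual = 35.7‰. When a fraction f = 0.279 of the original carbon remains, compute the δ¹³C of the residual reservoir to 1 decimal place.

-40.6‰

Rayleigh residual: δ_res = (δ₀ + 1000)·f^(α−1) − 1000
α = ε/1000 + 1 = 1.03570, so α − 1 = 0.03570
f^(α−1) = 0.279^(0.03570) = 0.955450
δ_res = (4.1 + 1000) × 0.955450 − 1000 = 959.368 − 1000 = -40.63‰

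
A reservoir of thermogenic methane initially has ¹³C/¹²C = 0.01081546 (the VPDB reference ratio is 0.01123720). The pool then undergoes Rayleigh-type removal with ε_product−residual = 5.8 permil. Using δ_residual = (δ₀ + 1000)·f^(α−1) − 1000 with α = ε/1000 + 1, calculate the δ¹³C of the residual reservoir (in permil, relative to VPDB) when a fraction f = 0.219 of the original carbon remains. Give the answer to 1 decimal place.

-46.0 permil

δ₀ = (0.01081546/0.01123720 − 1)×1000 = (0.962469 − 1)×1000 = -37.531 permil
α − 1 = ε/1000 = 0.0058
f^(α−1) = 0.219^(0.0058) = 0.991230
δ_res = (-37.531 + 1000) × 0.991230 − 1000 = 954.029 − 1000 = -45.97 permil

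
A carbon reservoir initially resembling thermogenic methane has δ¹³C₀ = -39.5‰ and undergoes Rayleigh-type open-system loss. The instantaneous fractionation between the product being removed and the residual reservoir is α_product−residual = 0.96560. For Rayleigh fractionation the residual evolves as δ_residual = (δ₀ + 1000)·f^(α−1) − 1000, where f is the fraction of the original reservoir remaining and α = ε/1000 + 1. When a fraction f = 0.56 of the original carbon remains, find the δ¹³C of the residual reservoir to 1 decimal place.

-20.1‰

Rayleigh residual: δ_res = (δ₀ + 1000)·f^(α−1) − 1000
α − 1 = -0.03440
f^(α−1) = 0.56^(-0.03440) = 1.020146
δ_res = (-39.5 + 1000) × 1.020146 − 1000 = 979.850 − 1000 = -20.15‰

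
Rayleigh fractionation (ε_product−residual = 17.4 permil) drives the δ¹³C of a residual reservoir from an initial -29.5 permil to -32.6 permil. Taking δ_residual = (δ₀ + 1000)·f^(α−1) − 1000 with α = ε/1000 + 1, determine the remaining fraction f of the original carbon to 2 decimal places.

α − 1 = ε/1000 = 0.0174
(δ_res + 1000)/(δ₀ + 1000) = (-32.6 + 1000)/(-29.5 + 1000) = 967.4/970.5 = 0.996806
f = 0.996806^(1/0.0174) = exp(ln(0.996806)/0.0174) = exp(-0.00320/0.0174)
f = exp(-0.1839) = 0.8320

0.83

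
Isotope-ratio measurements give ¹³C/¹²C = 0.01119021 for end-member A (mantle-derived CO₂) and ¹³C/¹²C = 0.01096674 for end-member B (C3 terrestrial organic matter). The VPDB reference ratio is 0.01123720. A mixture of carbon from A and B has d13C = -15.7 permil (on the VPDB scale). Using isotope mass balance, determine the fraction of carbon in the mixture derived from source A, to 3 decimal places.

δ_A = (0.01119021/0.01123720 − 1)×1000 = (0.995818 − 1)×1000 = -4.182 permil
δ_B = (0.01096674/0.01123720 − 1)×1000 = (0.975932 − 1)×1000 = -24.068 permil
f_A = (δ_mix − δ_B)/(δ_A − δ_B) = (-15.7 − (-24.068))/(-4.182 − (-24.068))
f_A = 8.368 / 19.887 = 0.4208

0.421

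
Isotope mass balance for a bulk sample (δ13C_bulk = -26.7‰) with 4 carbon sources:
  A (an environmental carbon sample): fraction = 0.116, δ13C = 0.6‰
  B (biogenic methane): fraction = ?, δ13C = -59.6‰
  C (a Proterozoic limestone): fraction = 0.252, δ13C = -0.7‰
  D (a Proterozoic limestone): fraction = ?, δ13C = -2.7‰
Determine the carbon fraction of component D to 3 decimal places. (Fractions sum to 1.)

Let f_D and f_B be the unknown fractions; fractions sum to 1 so f_D + f_B = 0.632.
Mass balance: Σ fᵢ·δᵢ = δ_bulk ⇒ f_D·(-2.7) + f_B·(-59.6) = -26.7 − (-0.107) = -26.593
Substitute f_B = 0.632 − f_D:
f_D·(-2.7 − -59.6) = -26.593 − 0.632×(-59.6) = 11.074
f_D = 11.074 / 56.9 = 0.1946

0.195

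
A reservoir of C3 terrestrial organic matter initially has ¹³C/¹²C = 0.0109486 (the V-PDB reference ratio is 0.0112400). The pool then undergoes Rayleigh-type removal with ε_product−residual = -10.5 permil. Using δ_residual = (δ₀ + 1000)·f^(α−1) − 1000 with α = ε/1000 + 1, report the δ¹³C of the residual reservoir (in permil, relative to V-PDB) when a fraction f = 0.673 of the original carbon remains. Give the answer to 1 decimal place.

-21.9 permil

δ₀ = (0.0109486/0.0112400 − 1)×1000 = (0.974075 − 1)×1000 = -25.925 permil
α − 1 = ε/1000 = -0.0105
f^(α−1) = 0.673^(-0.0105) = 1.004167
δ_res = (-25.925 + 1000) × 1.004167 − 1000 = 978.133 − 1000 = -21.87 permil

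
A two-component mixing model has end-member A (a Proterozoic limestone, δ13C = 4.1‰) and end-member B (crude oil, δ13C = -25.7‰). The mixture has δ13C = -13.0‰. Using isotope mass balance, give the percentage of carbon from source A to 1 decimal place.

42.6%

δ_mix = f_A·δ_A + (1 − f_A)·δ_B  ⇒  f_A = (δ_mix − δ_B)/(δ_A − δ_B)
f_A = (-13.0 − (-25.7)) / (4.1 − (-25.7))
f_A = 12.7 / 29.8 = 0.4262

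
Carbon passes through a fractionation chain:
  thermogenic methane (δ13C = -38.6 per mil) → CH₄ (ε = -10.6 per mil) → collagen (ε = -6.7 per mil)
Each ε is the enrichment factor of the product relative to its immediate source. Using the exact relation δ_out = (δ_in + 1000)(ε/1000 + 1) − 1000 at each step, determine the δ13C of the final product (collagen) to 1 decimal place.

-55.2 per mil

step 1: δ = (-38.60 + 1000)·(-10.6/1000 + 1) − 1000 = -48.79 per mil
step 2: δ = (-48.79 + 1000)·(-6.7/1000 + 1) − 1000 = -55.16 per mil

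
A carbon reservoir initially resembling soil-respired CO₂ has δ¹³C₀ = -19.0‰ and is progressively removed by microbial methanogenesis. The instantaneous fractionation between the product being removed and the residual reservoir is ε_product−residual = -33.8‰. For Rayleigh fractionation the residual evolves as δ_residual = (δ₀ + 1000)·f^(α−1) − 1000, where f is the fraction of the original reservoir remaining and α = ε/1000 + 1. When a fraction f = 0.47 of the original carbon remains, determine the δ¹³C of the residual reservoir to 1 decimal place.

Rayleigh residual: δ_res = (δ₀ + 1000)·f^(α−1) − 1000
α = ε/1000 + 1 = 0.96620, so α − 1 = -0.03380
f^(α−1) = 0.47^(-0.03380) = 1.025848
δ_res = (-19.0 + 1000) × 1.025848 − 1000 = 1006.357 − 1000 = 6.36‰

6.4‰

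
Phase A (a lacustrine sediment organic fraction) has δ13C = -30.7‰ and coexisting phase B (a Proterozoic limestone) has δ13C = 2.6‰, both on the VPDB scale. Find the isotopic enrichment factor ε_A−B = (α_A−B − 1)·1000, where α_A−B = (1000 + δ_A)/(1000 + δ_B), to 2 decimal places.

-33.21‰

α_A−B = (1000 + -30.7) / (1000 + 2.6) = 969.3 / 1002.6 = 0.966786
ε_A−B = (0.966786 − 1) × 1000 = -33.214‰
(The approximation ε ≈ δ_A − δ_B would give -33.3‰.)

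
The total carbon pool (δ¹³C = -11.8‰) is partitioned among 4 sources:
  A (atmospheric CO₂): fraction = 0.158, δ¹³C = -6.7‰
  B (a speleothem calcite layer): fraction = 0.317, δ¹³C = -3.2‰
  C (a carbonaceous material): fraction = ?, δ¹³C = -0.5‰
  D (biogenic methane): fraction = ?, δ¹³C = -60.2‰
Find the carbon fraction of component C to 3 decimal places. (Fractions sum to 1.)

Let f_C and f_D be the unknown fractions; fractions sum to 1 so f_C + f_D = 0.525.
Mass balance: Σ fᵢ·δᵢ = δ_bulk ⇒ f_C·(-0.5) + f_D·(-60.2) = -11.8 − (-2.073) = -9.727
Substitute f_D = 0.525 − f_C:
f_C·(-0.5 − -60.2) = -9.727 − 0.525×(-60.2) = 21.878
f_C = 21.878 / 59.7 = 0.3665

0.366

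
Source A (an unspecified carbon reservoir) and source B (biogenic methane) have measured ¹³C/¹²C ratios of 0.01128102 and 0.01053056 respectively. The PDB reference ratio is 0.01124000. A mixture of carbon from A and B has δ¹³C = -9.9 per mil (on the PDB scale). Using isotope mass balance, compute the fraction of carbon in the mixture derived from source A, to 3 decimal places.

δ_A = (0.01128102/0.01124000 − 1)×1000 = (1.003649 − 1)×1000 = 3.649 per mil
δ_B = (0.01053056/0.01124000 − 1)×1000 = (0.936883 − 1)×1000 = -63.117 per mil
f_A = (δ_mix − δ_B)/(δ_A − δ_B) = (-9.9 − (-63.117))/(3.649 − (-63.117))
f_A = 53.217 / 66.767 = 0.7971

0.797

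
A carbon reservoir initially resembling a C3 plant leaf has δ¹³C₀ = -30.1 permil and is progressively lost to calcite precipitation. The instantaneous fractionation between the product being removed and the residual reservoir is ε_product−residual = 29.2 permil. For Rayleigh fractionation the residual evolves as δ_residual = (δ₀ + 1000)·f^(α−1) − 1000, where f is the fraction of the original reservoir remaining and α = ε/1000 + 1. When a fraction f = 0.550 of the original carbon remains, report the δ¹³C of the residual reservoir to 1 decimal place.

-46.9 permil

Rayleigh residual: δ_res = (δ₀ + 1000)·f^(α−1) − 1000
α = ε/1000 + 1 = 1.02920, so α − 1 = 0.02920
f^(α−1) = 0.550^(0.02920) = 0.982695
δ_res = (-30.1 + 1000) × 0.982695 − 1000 = 953.116 − 1000 = -46.88 permil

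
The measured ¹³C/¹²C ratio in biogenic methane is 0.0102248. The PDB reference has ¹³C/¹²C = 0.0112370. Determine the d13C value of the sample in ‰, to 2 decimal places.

-90.08‰

d13C = (R_sample / R_standard − 1) × 1000
R_sample / R_standard = 0.0102248 / 0.0112370 = 0.909923
d13C = (0.909923 − 1) × 1000 = -90.077‰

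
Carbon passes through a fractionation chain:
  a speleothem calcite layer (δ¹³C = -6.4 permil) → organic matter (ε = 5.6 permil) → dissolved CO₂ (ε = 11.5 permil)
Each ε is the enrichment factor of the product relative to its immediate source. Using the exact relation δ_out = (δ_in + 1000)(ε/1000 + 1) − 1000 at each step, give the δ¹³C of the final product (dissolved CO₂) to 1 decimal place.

10.7 permil

step 1: δ = (-6.40 + 1000)·(5.6/1000 + 1) − 1000 = -0.84 permil
step 2: δ = (-0.84 + 1000)·(11.5/1000 + 1) − 1000 = 10.65 permil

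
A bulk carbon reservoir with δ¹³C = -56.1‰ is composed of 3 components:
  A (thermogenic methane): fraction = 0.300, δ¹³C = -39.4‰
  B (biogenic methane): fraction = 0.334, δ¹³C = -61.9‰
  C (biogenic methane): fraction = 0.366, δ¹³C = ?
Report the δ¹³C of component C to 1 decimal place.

Isotope mass balance: δ_bulk = Σ fᵢ·δᵢ.
-56.1 = 0.300×(-39.4) + 0.334×(-61.9) + 0.366×δ_C
0.366·δ_C = -56.1 − (-32.495) = -23.605
δ_C = -23.605 / 0.366 = -64.50‰

-64.5‰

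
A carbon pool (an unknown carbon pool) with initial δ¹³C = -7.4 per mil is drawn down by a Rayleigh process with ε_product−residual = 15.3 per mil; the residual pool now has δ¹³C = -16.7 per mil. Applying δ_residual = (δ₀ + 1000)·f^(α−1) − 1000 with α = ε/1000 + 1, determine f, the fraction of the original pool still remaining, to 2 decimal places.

α − 1 = ε/1000 = 0.0153
(δ_res + 1000)/(δ₀ + 1000) = (-16.7 + 1000)/(-7.4 + 1000) = 983.3/992.6 = 0.990631
f = 0.990631^(1/0.0153) = exp(ln(0.990631)/0.0153) = exp(-0.00941/0.0153)
f = exp(-0.6153) = 0.5405

0.54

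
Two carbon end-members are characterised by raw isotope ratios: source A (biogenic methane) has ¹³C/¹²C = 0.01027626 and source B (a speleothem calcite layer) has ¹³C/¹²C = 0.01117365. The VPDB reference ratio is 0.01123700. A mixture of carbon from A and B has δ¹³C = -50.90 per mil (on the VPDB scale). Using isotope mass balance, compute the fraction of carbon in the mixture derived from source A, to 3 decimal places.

0.567

δ_A = (0.01027626/0.01123700 − 1)×1000 = (0.914502 − 1)×1000 = -85.498 per mil
δ_B = (0.01117365/0.01123700 − 1)×1000 = (0.994362 − 1)×1000 = -5.638 per mil
f_A = (δ_mix − δ_B)/(δ_A − δ_B) = (-50.90 − (-5.638))/(-85.498 − (-5.638))
f_A = -45.262 / -79.860 = 0.5668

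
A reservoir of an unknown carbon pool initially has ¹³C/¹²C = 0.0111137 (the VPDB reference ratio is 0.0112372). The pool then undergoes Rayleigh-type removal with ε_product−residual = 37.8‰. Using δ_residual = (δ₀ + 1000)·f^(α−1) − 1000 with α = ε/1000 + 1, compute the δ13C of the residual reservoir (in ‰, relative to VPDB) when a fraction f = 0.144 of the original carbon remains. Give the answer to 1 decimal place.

-80.8‰

δ₀ = (0.0111137/0.0112372 − 1)×1000 = (0.989010 − 1)×1000 = -10.990‰
α − 1 = ε/1000 = 0.0378
f^(α−1) = 0.144^(0.0378) = 0.929365
δ_res = (-10.990 + 1000) × 0.929365 − 1000 = 919.151 − 1000 = -80.85‰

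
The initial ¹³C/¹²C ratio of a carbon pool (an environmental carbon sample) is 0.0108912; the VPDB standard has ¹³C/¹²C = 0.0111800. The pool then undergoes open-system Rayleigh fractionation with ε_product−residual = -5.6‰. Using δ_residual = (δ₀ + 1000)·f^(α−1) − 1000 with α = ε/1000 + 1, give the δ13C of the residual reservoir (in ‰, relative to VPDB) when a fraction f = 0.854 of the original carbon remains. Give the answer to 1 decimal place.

-25.0‰

δ₀ = (0.0108912/0.0111800 − 1)×1000 = (0.974168 − 1)×1000 = -25.832‰
α − 1 = ε/1000 = -0.0056
f^(α−1) = 0.854^(-0.0056) = 1.000884
δ_res = (-25.832 + 1000) × 1.000884 − 1000 = 975.030 − 1000 = -24.97‰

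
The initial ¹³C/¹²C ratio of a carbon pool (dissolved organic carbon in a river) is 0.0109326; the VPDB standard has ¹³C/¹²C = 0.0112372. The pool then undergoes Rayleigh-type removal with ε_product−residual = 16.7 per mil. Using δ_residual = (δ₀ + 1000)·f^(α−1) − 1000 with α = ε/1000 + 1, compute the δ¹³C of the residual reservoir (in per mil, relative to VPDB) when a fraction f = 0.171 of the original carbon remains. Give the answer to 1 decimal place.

δ₀ = (0.0109326/0.0112372 − 1)×1000 = (0.972894 − 1)×1000 = -27.106 per mil
α − 1 = ε/1000 = 0.0167
f^(α−1) = 0.171^(0.0167) = 0.970937
δ_res = (-27.106 + 1000) × 0.970937 − 1000 = 944.618 − 1000 = -55.38 per mil

-55.4 per mil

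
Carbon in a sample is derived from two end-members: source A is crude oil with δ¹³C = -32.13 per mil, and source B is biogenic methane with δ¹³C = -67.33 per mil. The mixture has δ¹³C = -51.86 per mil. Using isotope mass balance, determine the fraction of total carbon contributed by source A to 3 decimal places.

0.439

δ_mix = f_A·δ_A + (1 − f_A)·δ_B  ⇒  f_A = (δ_mix − δ_B)/(δ_A − δ_B)
f_A = (-51.86 − (-67.33)) / (-32.13 − (-67.33))
f_A = 15.47 / 35.20 = 0.4395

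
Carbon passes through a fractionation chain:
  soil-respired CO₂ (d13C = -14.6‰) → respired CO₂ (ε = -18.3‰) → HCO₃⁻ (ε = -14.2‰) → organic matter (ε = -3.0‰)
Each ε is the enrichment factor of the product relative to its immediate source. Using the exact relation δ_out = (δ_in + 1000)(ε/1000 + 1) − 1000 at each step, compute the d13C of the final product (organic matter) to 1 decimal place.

-49.2‰

step 1: δ = (-14.60 + 1000)·(-18.3/1000 + 1) − 1000 = -32.63‰
step 2: δ = (-32.63 + 1000)·(-14.2/1000 + 1) − 1000 = -46.37‰
step 3: δ = (-46.37 + 1000)·(-3.0/1000 + 1) − 1000 = -49.23‰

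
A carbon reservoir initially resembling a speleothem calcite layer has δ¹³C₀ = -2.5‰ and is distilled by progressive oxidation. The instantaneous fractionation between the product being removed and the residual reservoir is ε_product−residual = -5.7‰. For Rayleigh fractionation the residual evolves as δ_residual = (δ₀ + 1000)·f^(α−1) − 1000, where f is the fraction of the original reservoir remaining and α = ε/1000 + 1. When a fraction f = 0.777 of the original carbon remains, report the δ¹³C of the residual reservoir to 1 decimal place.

Rayleigh residual: δ_res = (δ₀ + 1000)·f^(α−1) − 1000
α = ε/1000 + 1 = 0.99430, so α − 1 = -0.00570
f^(α−1) = 0.777^(-0.00570) = 1.001439
δ_res = (-2.5 + 1000) × 1.001439 − 1000 = 998.936 − 1000 = -1.06‰

-1.1‰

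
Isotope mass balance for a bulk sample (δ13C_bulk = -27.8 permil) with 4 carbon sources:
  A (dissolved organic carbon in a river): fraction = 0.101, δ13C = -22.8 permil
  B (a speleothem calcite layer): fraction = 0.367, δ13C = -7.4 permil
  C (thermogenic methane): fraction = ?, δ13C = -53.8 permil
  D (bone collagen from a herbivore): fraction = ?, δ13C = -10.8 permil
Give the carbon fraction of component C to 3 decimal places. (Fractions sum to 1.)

Let f_C and f_D be the unknown fractions; fractions sum to 1 so f_C + f_D = 0.532.
Mass balance: Σ fᵢ·δᵢ = δ_bulk ⇒ f_C·(-53.8) + f_D·(-10.8) = -27.8 − (-5.019) = -22.781
Substitute f_D = 0.532 − f_C:
f_C·(-53.8 − -10.8) = -22.781 − 0.532×(-10.8) = -17.036
f_C = -17.036 / -43.0 = 0.3962

0.396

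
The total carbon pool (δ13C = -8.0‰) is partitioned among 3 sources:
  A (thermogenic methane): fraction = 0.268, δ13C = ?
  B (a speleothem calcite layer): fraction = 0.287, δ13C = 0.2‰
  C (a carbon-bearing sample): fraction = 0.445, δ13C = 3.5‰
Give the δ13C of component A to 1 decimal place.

-35.9‰

Isotope mass balance: δ_bulk = Σ fᵢ·δᵢ.
-8.0 = 0.268×δ_A + 0.287×(0.2) + 0.445×(3.5)
0.268·δ_A = -8.0 − (1.615) = -9.615
δ_A = -9.615 / 0.268 = -35.88‰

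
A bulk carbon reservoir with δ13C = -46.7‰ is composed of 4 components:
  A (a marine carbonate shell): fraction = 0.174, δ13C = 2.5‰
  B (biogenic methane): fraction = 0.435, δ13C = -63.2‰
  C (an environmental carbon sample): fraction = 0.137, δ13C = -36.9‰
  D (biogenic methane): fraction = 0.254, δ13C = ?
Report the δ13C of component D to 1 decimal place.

-57.4‰

Isotope mass balance: δ_bulk = Σ fᵢ·δᵢ.
-46.7 = 0.174×(2.5) + 0.435×(-63.2) + 0.137×(-36.9) + 0.254×δ_D
0.254·δ_D = -46.7 − (-32.112) = -14.588
δ_D = -14.588 / 0.254 = -57.43‰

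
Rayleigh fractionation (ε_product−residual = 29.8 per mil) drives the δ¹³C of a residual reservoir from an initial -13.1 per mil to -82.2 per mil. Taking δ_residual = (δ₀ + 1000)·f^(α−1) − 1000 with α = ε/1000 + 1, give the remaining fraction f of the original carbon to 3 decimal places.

α − 1 = ε/1000 = 0.0298
(δ_res + 1000)/(δ₀ + 1000) = (-82.2 + 1000)/(-13.1 + 1000) = 917.8/986.9 = 0.929983
f = 0.929983^(1/0.0298) = exp(ln(0.929983)/0.0298) = exp(-0.07259/0.0298)
f = exp(-2.4359) = 0.0875

0.088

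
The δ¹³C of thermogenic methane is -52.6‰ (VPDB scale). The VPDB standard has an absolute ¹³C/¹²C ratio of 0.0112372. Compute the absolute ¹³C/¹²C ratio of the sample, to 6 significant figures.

0.0106461

R_sample = R_standard × (δ¹³C/1000 + 1)
R_sample = 0.0112372 × (-52.6/1000 + 1) = 0.0112372 × 0.947400
R_sample = 0.0106461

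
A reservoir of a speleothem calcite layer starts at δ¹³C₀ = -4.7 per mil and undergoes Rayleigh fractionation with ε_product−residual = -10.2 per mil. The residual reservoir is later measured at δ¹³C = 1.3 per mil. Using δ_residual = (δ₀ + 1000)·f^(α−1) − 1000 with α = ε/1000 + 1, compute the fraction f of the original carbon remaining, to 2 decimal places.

α − 1 = ε/1000 = -0.0102
(δ_res + 1000)/(δ₀ + 1000) = (1.3 + 1000)/(-4.7 + 1000) = 1001.3/995.3 = 1.006028
f = 1.006028^(1/-0.0102) = exp(ln(1.006028)/-0.0102) = exp(0.00601/-0.0102)
f = exp(-0.5892) = 0.5547

0.55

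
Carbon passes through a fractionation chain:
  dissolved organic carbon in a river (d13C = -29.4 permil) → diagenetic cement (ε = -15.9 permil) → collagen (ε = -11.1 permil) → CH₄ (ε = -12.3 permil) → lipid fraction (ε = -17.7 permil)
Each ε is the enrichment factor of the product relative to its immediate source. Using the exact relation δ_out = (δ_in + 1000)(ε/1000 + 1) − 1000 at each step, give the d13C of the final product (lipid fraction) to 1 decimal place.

step 1: δ = (-29.40 + 1000)·(-15.9/1000 + 1) − 1000 = -44.83 permil
step 2: δ = (-44.83 + 1000)·(-11.1/1000 + 1) − 1000 = -55.43 permil
step 3: δ = (-55.43 + 1000)·(-12.3/1000 + 1) − 1000 = -67.05 permil
step 4: δ = (-67.05 + 1000)·(-17.7/1000 + 1) − 1000 = -83.57 permil

-83.6 permil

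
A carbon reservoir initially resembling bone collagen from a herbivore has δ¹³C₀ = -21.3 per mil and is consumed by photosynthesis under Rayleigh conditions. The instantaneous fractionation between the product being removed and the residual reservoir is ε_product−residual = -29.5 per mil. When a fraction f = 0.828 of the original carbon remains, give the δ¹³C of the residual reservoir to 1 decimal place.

-15.8 per mil

Rayleigh residual: δ_res = (δ₀ + 1000)·f^(α−1) − 1000
α = ε/1000 + 1 = 0.97050, so α − 1 = -0.02950
f^(α−1) = 0.828^(-0.02950) = 1.005583
δ_res = (-21.3 + 1000) × 1.005583 − 1000 = 984.164 − 1000 = -15.84 per mil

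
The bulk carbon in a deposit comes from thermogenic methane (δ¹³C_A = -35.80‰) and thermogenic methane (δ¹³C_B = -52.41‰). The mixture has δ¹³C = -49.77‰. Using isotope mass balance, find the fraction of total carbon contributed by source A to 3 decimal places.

0.159

δ_mix = f_A·δ_A + (1 − f_A)·δ_B  ⇒  f_A = (δ_mix − δ_B)/(δ_A − δ_B)
f_A = (-49.77 − (-52.41)) / (-35.80 − (-52.41))
f_A = 2.64 / 16.61 = 0.1589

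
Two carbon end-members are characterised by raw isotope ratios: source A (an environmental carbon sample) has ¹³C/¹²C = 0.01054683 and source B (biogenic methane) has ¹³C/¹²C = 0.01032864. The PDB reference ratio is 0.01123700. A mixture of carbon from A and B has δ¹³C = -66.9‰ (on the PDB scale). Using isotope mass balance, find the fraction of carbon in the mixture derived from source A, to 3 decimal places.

δ_A = (0.01054683/0.01123700 − 1)×1000 = (0.938581 − 1)×1000 = -61.419‰
δ_B = (0.01032864/0.01123700 − 1)×1000 = (0.919163 − 1)×1000 = -80.837‰
f_A = (δ_mix − δ_B)/(δ_A − δ_B) = (-66.9 − (-80.837))/(-61.419 − (-80.837))
f_A = 13.937 / 19.417 = 0.7177

0.718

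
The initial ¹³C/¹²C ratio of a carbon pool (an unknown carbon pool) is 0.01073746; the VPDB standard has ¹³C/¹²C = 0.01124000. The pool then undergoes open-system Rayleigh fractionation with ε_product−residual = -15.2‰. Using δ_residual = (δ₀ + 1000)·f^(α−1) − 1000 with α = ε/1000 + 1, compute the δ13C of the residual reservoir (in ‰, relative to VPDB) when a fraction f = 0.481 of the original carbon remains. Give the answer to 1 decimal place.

-34.0‰

δ₀ = (0.01073746/0.01124000 − 1)×1000 = (0.955290 − 1)×1000 = -44.710‰
α − 1 = ε/1000 = -0.0152
f^(α−1) = 0.481^(-0.0152) = 1.011187
δ_res = (-44.710 + 1000) × 1.011187 − 1000 = 965.977 − 1000 = -34.02‰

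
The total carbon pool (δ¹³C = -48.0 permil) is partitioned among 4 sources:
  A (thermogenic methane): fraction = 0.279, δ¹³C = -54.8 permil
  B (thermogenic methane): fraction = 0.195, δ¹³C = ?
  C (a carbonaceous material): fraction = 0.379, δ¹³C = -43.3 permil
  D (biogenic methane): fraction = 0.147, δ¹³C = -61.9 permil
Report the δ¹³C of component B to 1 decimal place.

Isotope mass balance: δ_bulk = Σ fᵢ·δᵢ.
-48.0 = 0.279×(-54.8) + 0.195×δ_B + 0.379×(-43.3) + 0.147×(-61.9)
0.195·δ_B = -48.0 − (-40.799) = -7.201
δ_B = -7.201 / 0.195 = -36.93 permil

-36.9 permil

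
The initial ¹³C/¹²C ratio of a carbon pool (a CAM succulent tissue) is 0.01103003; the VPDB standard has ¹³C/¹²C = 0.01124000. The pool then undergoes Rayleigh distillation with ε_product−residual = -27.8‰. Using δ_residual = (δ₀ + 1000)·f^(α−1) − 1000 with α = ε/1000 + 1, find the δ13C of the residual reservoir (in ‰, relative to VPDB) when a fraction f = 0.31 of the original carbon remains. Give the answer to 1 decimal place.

δ₀ = (0.01103003/0.01124000 − 1)×1000 = (0.981319 − 1)×1000 = -18.681‰
α − 1 = ε/1000 = -0.0278
f^(α−1) = 0.31^(-0.0278) = 1.033095
δ_res = (-18.681 + 1000) × 1.033095 − 1000 = 1013.796 − 1000 = 13.80‰

13.8‰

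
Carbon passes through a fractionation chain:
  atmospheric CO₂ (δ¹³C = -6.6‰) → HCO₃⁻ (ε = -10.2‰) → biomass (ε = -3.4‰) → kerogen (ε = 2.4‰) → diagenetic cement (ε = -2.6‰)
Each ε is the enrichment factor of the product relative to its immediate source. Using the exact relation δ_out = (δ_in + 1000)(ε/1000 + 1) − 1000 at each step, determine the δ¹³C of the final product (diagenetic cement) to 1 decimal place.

-20.3‰

step 1: δ = (-6.60 + 1000)·(-10.2/1000 + 1) − 1000 = -16.73‰
step 2: δ = (-16.73 + 1000)·(-3.4/1000 + 1) − 1000 = -20.08‰
step 3: δ = (-20.08 + 1000)·(2.4/1000 + 1) − 1000 = -17.72‰
step 4: δ = (-17.72 + 1000)·(-2.6/1000 + 1) − 1000 = -20.28‰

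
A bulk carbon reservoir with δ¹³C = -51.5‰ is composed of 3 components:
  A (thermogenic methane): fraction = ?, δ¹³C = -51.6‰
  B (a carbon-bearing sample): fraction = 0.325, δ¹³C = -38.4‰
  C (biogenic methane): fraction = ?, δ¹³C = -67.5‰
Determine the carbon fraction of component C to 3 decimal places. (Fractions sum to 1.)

0.264

Let f_C and f_A be the unknown fractions; fractions sum to 1 so f_C + f_A = 0.675.
Mass balance: Σ fᵢ·δᵢ = δ_bulk ⇒ f_C·(-67.5) + f_A·(-51.6) = -51.5 − (-12.480) = -39.020
Substitute f_A = 0.675 − f_C:
f_C·(-67.5 − -51.6) = -39.020 − 0.675×(-51.6) = -4.190
f_C = -4.190 / -15.9 = 0.2635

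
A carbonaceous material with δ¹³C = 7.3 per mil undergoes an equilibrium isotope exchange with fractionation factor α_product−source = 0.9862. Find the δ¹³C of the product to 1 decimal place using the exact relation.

-6.6 per mil

δ_product = (δ_source + 1000)·α − 1000
δ_product = (7.3 + 1000) × 0.9862 − 1000
δ_product = 993.399 − 1000 = -6.60 per mil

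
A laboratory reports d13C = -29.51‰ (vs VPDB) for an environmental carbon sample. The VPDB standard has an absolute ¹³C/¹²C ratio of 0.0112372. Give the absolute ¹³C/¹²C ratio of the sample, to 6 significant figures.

0.0109056

R_sample = R_standard × (d13C/1000 + 1)
R_sample = 0.0112372 × (-29.51/1000 + 1) = 0.0112372 × 0.970490
R_sample = 0.0109056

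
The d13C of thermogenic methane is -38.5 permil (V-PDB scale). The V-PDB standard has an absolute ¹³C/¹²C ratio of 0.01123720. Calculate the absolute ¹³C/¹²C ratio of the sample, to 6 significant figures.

R_sample = R_standard × (d13C/1000 + 1)
R_sample = 0.01123720 × (-38.5/1000 + 1) = 0.01123720 × 0.961500
R_sample = 0.0108046

0.0108046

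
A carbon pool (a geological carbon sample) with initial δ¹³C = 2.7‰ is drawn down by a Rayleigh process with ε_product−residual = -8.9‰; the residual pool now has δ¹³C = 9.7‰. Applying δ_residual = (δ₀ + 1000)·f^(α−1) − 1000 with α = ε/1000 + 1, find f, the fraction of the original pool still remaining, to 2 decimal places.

α − 1 = ε/1000 = -0.0089
(δ_res + 1000)/(δ₀ + 1000) = (9.7 + 1000)/(2.7 + 1000) = 1009.7/1002.7 = 1.006981
f = 1.006981^(1/-0.0089) = exp(ln(1.006981)/-0.0089) = exp(0.00696/-0.0089)
f = exp(-0.7817) = 0.4576

0.46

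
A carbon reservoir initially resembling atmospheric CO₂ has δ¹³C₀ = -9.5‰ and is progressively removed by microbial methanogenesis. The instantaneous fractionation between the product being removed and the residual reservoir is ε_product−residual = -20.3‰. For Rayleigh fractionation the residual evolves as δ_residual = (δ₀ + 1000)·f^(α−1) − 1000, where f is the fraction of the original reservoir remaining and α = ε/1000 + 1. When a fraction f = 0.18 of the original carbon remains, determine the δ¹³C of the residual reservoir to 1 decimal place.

25.6‰

Rayleigh residual: δ_res = (δ₀ + 1000)·f^(α−1) − 1000
α = ε/1000 + 1 = 0.97970, so α − 1 = -0.02030
f^(α−1) = 0.18^(-0.02030) = 1.035423
δ_res = (-9.5 + 1000) × 1.035423 − 1000 = 1025.587 − 1000 = 25.59‰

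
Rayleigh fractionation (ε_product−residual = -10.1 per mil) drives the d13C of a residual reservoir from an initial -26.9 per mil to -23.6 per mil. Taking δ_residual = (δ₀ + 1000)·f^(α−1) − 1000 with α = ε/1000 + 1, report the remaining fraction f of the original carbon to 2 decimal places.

0.72

α − 1 = ε/1000 = -0.0101
(δ_res + 1000)/(δ₀ + 1000) = (-23.6 + 1000)/(-26.9 + 1000) = 976.4/973.1 = 1.003391
f = 1.003391^(1/-0.0101) = exp(ln(1.003391)/-0.0101) = exp(0.00339/-0.0101)
f = exp(-0.3352) = 0.7152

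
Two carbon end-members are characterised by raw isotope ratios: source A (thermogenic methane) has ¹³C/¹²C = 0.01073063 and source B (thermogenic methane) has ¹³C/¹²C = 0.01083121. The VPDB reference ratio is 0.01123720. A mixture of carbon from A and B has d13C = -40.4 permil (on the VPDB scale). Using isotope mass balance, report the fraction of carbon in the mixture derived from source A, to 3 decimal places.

δ_A = (0.01073063/0.01123720 − 1)×1000 = (0.954920 − 1)×1000 = -45.080 permil
δ_B = (0.01083121/0.01123720 − 1)×1000 = (0.963871 − 1)×1000 = -36.129 permil
f_A = (δ_mix − δ_B)/(δ_A − δ_B) = (-40.4 − (-36.129))/(-45.080 − (-36.129))
f_A = -4.271 / -8.951 = 0.4772

0.477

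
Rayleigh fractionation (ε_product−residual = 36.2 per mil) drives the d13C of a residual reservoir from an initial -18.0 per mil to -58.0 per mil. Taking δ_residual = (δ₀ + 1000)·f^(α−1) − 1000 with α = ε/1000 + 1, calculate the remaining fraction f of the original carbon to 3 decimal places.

0.317

α − 1 = ε/1000 = 0.0362
(δ_res + 1000)/(δ₀ + 1000) = (-58.0 + 1000)/(-18.0 + 1000) = 942.0/982.0 = 0.959267
f = 0.959267^(1/0.0362) = exp(ln(0.959267)/0.0362) = exp(-0.04159/0.0362)
f = exp(-1.1488) = 0.3170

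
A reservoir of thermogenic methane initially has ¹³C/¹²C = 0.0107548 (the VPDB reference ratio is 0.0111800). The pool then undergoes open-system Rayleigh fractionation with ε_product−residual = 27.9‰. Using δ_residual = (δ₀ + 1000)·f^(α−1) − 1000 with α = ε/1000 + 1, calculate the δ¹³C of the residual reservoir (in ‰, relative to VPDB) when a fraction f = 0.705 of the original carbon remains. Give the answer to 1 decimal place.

-47.4‰

δ₀ = (0.0107548/0.0111800 − 1)×1000 = (0.961968 − 1)×1000 = -38.032‰
α − 1 = ε/1000 = 0.0279
f^(α−1) = 0.705^(0.0279) = 0.990295
δ_res = (-38.032 + 1000) × 0.990295 − 1000 = 952.632 − 1000 = -47.37‰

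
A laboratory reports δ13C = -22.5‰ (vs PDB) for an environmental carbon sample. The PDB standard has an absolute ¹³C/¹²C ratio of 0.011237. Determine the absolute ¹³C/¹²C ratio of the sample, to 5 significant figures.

R_sample = R_standard × (δ13C/1000 + 1)
R_sample = 0.011237 × (-22.5/1000 + 1) = 0.011237 × 0.977500
R_sample = 0.0109842

0.010984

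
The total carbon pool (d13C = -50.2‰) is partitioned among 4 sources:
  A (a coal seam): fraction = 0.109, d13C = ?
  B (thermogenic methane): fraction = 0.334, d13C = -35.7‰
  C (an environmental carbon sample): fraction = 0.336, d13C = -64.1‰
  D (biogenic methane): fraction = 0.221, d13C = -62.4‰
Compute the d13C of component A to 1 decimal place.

-27.0‰

Isotope mass balance: δ_bulk = Σ fᵢ·δᵢ.
-50.2 = 0.109×δ_A + 0.334×(-35.7) + 0.336×(-64.1) + 0.221×(-62.4)
0.109·δ_A = -50.2 − (-47.252) = -2.948
δ_A = -2.948 / 0.109 = -27.05‰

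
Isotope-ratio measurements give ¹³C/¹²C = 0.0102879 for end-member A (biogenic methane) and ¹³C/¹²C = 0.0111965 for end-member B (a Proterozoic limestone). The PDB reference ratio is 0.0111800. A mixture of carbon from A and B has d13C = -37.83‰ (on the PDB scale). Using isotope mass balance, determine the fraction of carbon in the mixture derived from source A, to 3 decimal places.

0.484

δ_A = (0.0102879/0.0111800 − 1)×1000 = (0.920206 − 1)×1000 = -79.794‰
δ_B = (0.0111965/0.0111800 − 1)×1000 = (1.001476 − 1)×1000 = 1.476‰
f_A = (δ_mix − δ_B)/(δ_A − δ_B) = (-37.83 − (1.476))/(-79.794 − (1.476))
f_A = -39.306 / -81.270 = 0.4836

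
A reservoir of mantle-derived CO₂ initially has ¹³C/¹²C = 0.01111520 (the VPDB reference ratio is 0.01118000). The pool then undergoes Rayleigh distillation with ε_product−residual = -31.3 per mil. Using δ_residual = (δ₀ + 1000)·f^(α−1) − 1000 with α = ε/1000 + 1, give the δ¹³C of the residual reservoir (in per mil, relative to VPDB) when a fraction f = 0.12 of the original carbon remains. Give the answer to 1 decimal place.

62.4 per mil

δ₀ = (0.01111520/0.01118000 − 1)×1000 = (0.994204 − 1)×1000 = -5.796 per mil
α − 1 = ε/1000 = -0.0313
f^(α−1) = 0.12^(-0.0313) = 1.068616
δ_res = (-5.796 + 1000) × 1.068616 − 1000 = 1062.422 − 1000 = 62.42 per mil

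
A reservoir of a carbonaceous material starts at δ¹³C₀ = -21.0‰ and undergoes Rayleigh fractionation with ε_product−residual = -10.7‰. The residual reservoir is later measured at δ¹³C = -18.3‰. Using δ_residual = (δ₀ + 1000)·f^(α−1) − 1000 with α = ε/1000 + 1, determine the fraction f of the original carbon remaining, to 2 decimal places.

α − 1 = ε/1000 = -0.0107
(δ_res + 1000)/(δ₀ + 1000) = (-18.3 + 1000)/(-21.0 + 1000) = 981.7/979.0 = 1.002758
f = 1.002758^(1/-0.0107) = exp(ln(1.002758)/-0.0107) = exp(0.00275/-0.0107)
f = exp(-0.2574) = 0.7731

0.77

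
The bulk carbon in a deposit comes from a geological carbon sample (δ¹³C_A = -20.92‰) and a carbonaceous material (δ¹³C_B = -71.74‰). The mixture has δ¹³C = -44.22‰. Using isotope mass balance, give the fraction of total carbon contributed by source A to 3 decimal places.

0.542

δ_mix = f_A·δ_A + (1 − f_A)·δ_B  ⇒  f_A = (δ_mix − δ_B)/(δ_A − δ_B)
f_A = (-44.22 − (-71.74)) / (-20.92 − (-71.74))
f_A = 27.52 / 50.82 = 0.5415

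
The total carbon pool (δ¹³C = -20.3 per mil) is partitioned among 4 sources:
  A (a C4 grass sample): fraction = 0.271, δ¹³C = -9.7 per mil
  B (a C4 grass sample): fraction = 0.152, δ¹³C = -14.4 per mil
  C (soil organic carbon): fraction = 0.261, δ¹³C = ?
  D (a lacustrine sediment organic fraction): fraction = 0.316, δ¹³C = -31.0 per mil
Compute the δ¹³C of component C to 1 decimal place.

Isotope mass balance: δ_bulk = Σ fᵢ·δᵢ.
-20.3 = 0.271×(-9.7) + 0.152×(-14.4) + 0.261×δ_C + 0.316×(-31.0)
0.261·δ_C = -20.3 − (-14.613) = -5.687
δ_C = -5.687 / 0.261 = -21.79 per mil

-21.8 per mil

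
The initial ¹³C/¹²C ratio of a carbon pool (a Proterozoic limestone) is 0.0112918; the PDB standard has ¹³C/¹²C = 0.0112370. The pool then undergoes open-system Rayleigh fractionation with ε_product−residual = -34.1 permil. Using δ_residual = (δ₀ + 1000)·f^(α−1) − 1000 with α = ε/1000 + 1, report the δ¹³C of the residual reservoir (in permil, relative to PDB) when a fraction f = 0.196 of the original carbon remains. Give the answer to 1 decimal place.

δ₀ = (0.0112918/0.0112370 − 1)×1000 = (1.004877 − 1)×1000 = 4.877 permil
α − 1 = ε/1000 = -0.0341
f^(α−1) = 0.196^(-0.0341) = 1.057144
δ_res = (4.877 + 1000) × 1.057144 − 1000 = 1062.299 − 1000 = 62.30 permil

62.3 permil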